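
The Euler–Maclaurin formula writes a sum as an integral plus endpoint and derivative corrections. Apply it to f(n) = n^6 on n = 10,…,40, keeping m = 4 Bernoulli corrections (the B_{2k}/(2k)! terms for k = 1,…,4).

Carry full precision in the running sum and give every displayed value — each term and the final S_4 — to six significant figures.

∫_10^40 x^6 dx evaluates to 2.34043e+10.
Boundary: ½(f(10) + f(40)) = ½(1.00000e+06 + 4.09600e+09) = 2.04850e+09.
Integral + boundary = 2.54528e+10.
Correction k=1: B_{2}/2! · (f^{(1)}(40) − f^{(1)}(10)) = 1/12 · (6.14400e+08 − 600000) = 5.11500e+07.
After k=1: 2.55039e+10.
Correction k=2: B_{4}/4! · (f^{(3)}(40) − f^{(3)}(10)) = −1/720 · (7.68000e+06 − 120000) = -10500.0.
After k=2: 2.55039e+10.
Correction k=3: B_{6}/6! · (f^{(5)}(40) − f^{(5)}(10)) = 1/30240 · (28800.0 − 7200.00) = 0.714286.
After k=3: 2.55039e+10.
Correction k=4: B_{8}/8! · (f^{(7)}(40) − f^{(7)}(10)) = −1/1209600 · (0.00000 − 0.00000) = 0.00000.

S_4 ≈ 2.55039e+10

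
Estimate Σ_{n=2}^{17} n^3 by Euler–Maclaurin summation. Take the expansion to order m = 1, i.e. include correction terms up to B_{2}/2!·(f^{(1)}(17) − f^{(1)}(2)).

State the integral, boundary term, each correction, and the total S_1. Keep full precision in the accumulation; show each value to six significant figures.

S_1 ≈ 23408.0

The integral term ∫_2^17 x^3 dx = 20876.2.
½[f(2) + f(17)] = ½[8.00000 + 4913.00] = 2460.50.
Running total after boundary: 23336.8.
k=1: B_{2}/(2)! × [f^{(1)}(17) − f^{(1)}(2)] = 1/12 × (867.000 − 12.0000) = 71.2500.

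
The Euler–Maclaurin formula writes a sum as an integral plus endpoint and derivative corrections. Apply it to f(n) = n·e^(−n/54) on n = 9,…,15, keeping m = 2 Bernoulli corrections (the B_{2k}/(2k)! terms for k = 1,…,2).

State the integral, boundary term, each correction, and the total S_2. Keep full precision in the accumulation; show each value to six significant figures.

S_2 ≈ 66.8927

Integral: ∫_9^15 x·e^(−x/54) dx = 57.4158.
½[f(9) + f(15)] = ½[7.61834 + 11.3620] = 9.49016.
Integral + boundary = 66.9059.
Correction k=1: B_{2}/2! · (f^{(1)}(15) − f^{(1)}(9)) = 1/12 · (0.547058 − 0.705401) = -0.0131953.
Running total after k=1: 66.8927.
Correction k=2: B_{4}/4! · (f^{(3)}(15) − f^{(3)}(9)) = −1/720 · (0.000707129 − 0.000822485) = 1.60216e-07.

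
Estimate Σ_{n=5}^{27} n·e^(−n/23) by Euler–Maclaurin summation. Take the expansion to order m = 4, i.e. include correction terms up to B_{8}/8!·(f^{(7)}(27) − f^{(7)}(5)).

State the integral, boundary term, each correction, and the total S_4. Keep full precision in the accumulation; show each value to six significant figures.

Integral: ∫_5^27 x·e^(−x/23) dx = 162.644.
Boundary: ½(f(5) + f(27)) = ½(4.02308 + 8.34718) = 6.18513.
Running total after boundary: 168.829.
Correction k=1: B_{2}/2! · (f^{(1)}(27) − f^{(1)}(5)) = 1/12 · (-0.0537661 − 0.629699) = -0.0569554.
After k=1: 168.772.
Correction k=2: B_{4}/4! · (f^{(3)}(27) − f^{(3)}(5)) = −1/720 · (0.00106719 − 0.00423238) = 4.39610e-06.
After k=2: 168.772.
Correction k=3: B_{6}/6! · (f^{(5)}(27) − f^{(5)}(5)) = 1/30240 · (4.22688e-06 − 1.37512e-05) = -3.14959e-10.
After k=3: 168.772.
Correction k=4: B_{8}/8! · (f^{(7)}(27) − f^{(7)}(5)) = −1/1209600 · (1.21671e-08 − 3.68653e-08) = 2.04185e-14.

S_4 ≈ 168.772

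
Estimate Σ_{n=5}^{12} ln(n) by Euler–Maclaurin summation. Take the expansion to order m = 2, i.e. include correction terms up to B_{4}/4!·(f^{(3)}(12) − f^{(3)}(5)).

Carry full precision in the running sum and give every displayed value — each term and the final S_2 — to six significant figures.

S_2 ≈ 16.8092

∫_5^12 ln(x) dx evaluates to 14.7717.
Endpoint term: (f(5) + f(12))/2 = (1.60944 + 2.48491)/2 = 2.04717.
Running total after boundary: 16.8189.
Correction k=1: B_{2}/2! · (f^{(1)}(12) − f^{(1)}(5)) = 1/12 · (0.0833333 − 0.200000) = -0.00972222.
Partial sum through k=1: 16.8091.
Correction k=2: B_{4}/4! · (f^{(3)}(12) − f^{(3)}(5)) = −1/720 · (0.00115741 − 0.0160000) = 2.06147e-05.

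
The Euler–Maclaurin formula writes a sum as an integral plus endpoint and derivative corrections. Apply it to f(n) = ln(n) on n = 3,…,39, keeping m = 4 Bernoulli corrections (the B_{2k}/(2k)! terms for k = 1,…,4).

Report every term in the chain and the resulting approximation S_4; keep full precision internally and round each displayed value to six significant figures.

Integral: ∫_3^39 ln(x) dx = 103.583.
½[f(3) + f(39)] = ½[1.09861 + 3.66356] = 2.38109.
Integral + boundary = 105.964.
k=1: B_{2}/(2)! × [f^{(1)}(39) − f^{(1)}(3)] = 1/12 × (0.0256410 − 0.333333) = -0.0256410.
Running total after k=1: 105.939.
k=2: B_{4}/(4)! × [f^{(3)}(39) − f^{(3)}(3)] = −1/720 × (3.37160e-05 − 0.0740741) = 0.000102834.
Running total after k=2: 105.939.
k=3: B_{6}/(6)! × [f^{(5)}(39) − f^{(5)}(3)] = 1/30240 × (2.66004e-07 − 0.0987654) = -3.26604e-06.
Running total after k=3: 105.939.
k=4: B_{8}/(8)! × [f^{(7)}(39) − f^{(7)}(3)] = −1/1209600 × (5.24663e-09 − 0.329218) = 2.72171e-07.

S_4 ≈ 105.939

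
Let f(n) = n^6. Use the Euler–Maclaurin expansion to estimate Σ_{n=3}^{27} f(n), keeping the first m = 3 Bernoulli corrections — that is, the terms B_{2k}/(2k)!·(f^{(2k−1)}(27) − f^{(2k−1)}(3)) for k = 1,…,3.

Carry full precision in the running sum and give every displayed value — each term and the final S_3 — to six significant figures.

S_3 ≈ 1.69522e+09

The integral term ∫_3^27 x^6 dx = 1.49434e+09.
Boundary: ½(f(3) + f(27)) = ½(729.000 + 3.87420e+08) = 1.93711e+08.
So far: 1.68805e+09.
Correction k=1: B_{2}/2! · (f^{(1)}(27) − f^{(1)}(3)) = 1/12 · (8.60934e+07 − 1458.00) = 7.17433e+06.
After k=1: 1.69522e+09.
Correction k=2: B_{4}/4! · (f^{(3)}(27) − f^{(3)}(3)) = −1/720 · (2.36196e+06 − 3240.00) = -3276.00.
After k=2: 1.69522e+09.
Correction k=3: B_{6}/6! · (f^{(5)}(27) − f^{(5)}(3)) = 1/30240 · (19440.0 − 2160.00) = 0.571429.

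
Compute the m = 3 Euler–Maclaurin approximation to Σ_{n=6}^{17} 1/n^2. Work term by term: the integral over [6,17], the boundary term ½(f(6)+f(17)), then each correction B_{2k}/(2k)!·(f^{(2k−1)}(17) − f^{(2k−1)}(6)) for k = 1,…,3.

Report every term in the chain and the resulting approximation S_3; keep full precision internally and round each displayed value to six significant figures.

S_3 ≈ 0.124196

Integral: ∫_6^17 1/x^2 dx = 0.107843.
½[f(6) + f(17)] = ½[0.0277778 + 0.00346021] = 0.0156190.
Integral + boundary = 0.123462.
k=1: B_{2}/(2)! × [f^{(1)}(17) − f^{(1)}(6)] = 1/12 × (-0.000407083 − (-0.00925926)) = 0.000737681.
Running total after k=1: 0.124200.
k=2: B_{4}/(4)! × [f^{(3)}(17) − f^{(3)}(6)] = −1/720 × (-1.69031e-05 − (-0.00308642)) = -4.26322e-06.
Running total after k=2: 0.124196.
k=3: B_{6}/(6)! × [f^{(5)}(17) − f^{(5)}(6)] = 1/30240 × (-1.75465e-06 − (-0.00257202)) = 8.49954e-08.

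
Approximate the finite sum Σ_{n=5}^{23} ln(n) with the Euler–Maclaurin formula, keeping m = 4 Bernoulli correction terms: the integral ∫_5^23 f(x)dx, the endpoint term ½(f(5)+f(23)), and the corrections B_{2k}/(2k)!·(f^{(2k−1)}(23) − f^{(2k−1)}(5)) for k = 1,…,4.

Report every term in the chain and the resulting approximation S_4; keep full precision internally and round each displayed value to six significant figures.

∫_5^23 ln(x) dx evaluates to 46.0692.
Boundary: ½(f(5) + f(23)) = ½(1.60944 + 3.13549) = 2.37247.
Integral + boundary = 48.4416.
k=1: B_{2}/(2)! × [f^{(1)}(23) − f^{(1)}(5)] = 1/12 × (0.0434783 − 0.200000) = -0.0130435.
Running total after k=1: 48.4286.
k=2: B_{4}/(4)! × [f^{(3)}(23) − f^{(3)}(5)] = −1/720 × (0.000164379 − 0.0160000) = 2.19939e-05.
Running total after k=2: 48.4286.
k=3: B_{6}/(6)! × [f^{(5)}(23) − f^{(5)}(5)] = 1/30240 × (3.72883e-06 − 0.00768000) = -2.53845e-07.
Running total after k=3: 48.4286.
k=4: B_{8}/(8)! × [f^{(7)}(23) − f^{(7)}(5)] = −1/1209600 × (2.11465e-07 − 0.00921600) = 7.61887e-09.

S_4 ≈ 48.4286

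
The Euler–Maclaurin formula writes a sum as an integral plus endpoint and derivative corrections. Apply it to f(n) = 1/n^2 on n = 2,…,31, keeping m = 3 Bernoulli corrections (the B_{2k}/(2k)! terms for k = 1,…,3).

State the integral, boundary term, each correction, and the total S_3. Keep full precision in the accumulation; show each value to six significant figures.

S_3 ≈ 0.613234

∫_2^31 1/x^2 dx evaluates to 0.467742.
Boundary: ½(f(2) + f(31)) = ½(0.250000 + 0.00104058) = 0.125520.
Running total after boundary: 0.593262.
k=1: B_{2}/(2)! × [f^{(1)}(31) − f^{(1)}(2)] = 1/12 × (-6.71344e-05 − (-0.250000)) = 0.0208277.
Partial sum through k=1: 0.614090.
k=2: B_{4}/(4)! × [f^{(3)}(31) − f^{(3)}(2)] = −1/720 × (-8.38306e-07 − (-0.750000)) = -0.00104167.
Partial sum through k=2: 0.613048.
k=3: B_{6}/(6)! × [f^{(5)}(31) − f^{(5)}(2)] = 1/30240 × (-2.61698e-08 − (-5.62500)) = 0.000186012.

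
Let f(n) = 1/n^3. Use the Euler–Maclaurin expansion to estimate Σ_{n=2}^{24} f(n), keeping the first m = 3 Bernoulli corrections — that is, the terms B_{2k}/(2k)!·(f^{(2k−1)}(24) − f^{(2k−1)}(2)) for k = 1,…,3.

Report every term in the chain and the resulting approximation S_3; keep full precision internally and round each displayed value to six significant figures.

S_3 ≈ 0.201316

∫_2^24 1/x^3 dx evaluates to 0.124132.
Endpoint term: (f(2) + f(24))/2 = (0.125000 + 7.23380e-05)/2 = 0.0625362.
Integral + boundary = 0.186668.
Order-1 term: 1/12 · (-9.04225e-06 − (-0.187500)) = 0.0156242.
After k=1: 0.202292.
Order-2 term: −1/720 · (-3.13967e-07 − (-0.937500)) = -0.00130208.
After k=2: 0.200990.
Order-3 term: 1/30240 · (-2.28934e-08 − (-9.84375)) = 0.000325521.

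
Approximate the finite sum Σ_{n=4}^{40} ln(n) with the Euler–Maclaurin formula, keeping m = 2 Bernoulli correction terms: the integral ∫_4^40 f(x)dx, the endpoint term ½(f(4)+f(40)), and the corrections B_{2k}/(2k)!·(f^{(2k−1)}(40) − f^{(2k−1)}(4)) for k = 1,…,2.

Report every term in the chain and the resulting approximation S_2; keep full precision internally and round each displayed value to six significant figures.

S_2 ≈ 108.529

The integral term ∫_4^40 ln(x) dx = 106.010.
½[f(4) + f(40)] = ½[1.38629 + 3.68888] = 2.53759.
Integral + boundary = 108.548.
Order-1 term: 1/12 · (0.0250000 − 0.250000) = -0.0187500.
Partial sum through k=1: 108.529.
Order-2 term: −1/720 · (3.12500e-05 − 0.0312500) = 4.33594e-05.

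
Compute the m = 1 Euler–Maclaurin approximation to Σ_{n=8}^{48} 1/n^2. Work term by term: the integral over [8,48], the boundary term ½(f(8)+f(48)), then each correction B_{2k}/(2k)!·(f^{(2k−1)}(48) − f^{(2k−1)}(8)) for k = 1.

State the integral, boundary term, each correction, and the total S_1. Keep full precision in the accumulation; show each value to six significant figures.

The integral term ∫_8^48 1/x^2 dx = 0.104167.
Boundary: ½(f(8) + f(48)) = ½(0.0156250 + 0.000434028) = 0.00802951.
So far: 0.112196.
Order-1 term: 1/12 · (-1.80845e-05 − (-0.00390625)) = 0.000324014.

S_1 ≈ 0.112520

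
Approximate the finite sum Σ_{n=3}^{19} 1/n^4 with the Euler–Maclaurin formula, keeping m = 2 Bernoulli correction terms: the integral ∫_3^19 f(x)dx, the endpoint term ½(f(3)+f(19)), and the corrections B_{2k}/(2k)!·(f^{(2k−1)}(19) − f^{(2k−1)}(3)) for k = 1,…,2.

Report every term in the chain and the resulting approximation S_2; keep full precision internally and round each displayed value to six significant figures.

S_2 ≈ 0.0197692

Integral: ∫_3^19 1/x^4 dx = 0.0122971.
½[f(3) + f(19)] = ½[0.0123457 + 7.67336e-06] = 0.00617668.
Running total after boundary: 0.0184738.
k=1: B_{2}/(2)! × [f^{(1)}(19) − f^{(1)}(3)] = 1/12 × (-1.61544e-06 − (-0.0164609)) = 0.00137161.
After k=1: 0.0198454.
k=2: B_{4}/(4)! × [f^{(3)}(19) − f^{(3)}(3)] = −1/720 × (-1.34247e-07 − (-0.0548697)) = -7.62077e-05.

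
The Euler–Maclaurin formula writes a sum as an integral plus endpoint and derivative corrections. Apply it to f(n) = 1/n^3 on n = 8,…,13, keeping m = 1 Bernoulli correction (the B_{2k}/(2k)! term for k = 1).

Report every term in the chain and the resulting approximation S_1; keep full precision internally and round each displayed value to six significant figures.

S_1 ≈ 0.00611035

The integral term ∫_8^13 1/x^3 dx = 0.00485392.
Endpoint term: (f(8) + f(13))/2 = (0.00195312 + 0.000455166)/2 = 0.00120415.
Running total after boundary: 0.00605807.
k=1: B_{2}/(2)! × [f^{(1)}(13) − f^{(1)}(8)] = 1/12 × (-0.000105038 − (-0.000732422)) = 5.22820e-05.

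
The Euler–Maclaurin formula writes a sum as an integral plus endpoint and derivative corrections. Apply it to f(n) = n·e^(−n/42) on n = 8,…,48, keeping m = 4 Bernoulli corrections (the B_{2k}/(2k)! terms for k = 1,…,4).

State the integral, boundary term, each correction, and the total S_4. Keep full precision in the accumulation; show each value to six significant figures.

The integral term ∫_8^48 x·e^(−x/42) dx = 530.321.
½[f(8) + f(48)] = ½[6.61252 + 15.3075] = 10.9600.
Integral + boundary = 541.281.
Correction k=1: B_{2}/2! · (f^{(1)}(48) − f^{(1)}(8)) = 1/12 · (-0.0455581 − 0.669124) = -0.0595569.
Running total after k=1: 541.221.
Correction k=2: B_{4}/4! · (f^{(3)}(48) − f^{(3)}(8)) = −1/720 · (0.000335745 − 0.00131647) = 1.36212e-06.
Running total after k=2: 541.221.
Correction k=3: B_{6}/6! · (f^{(5)}(48) − f^{(5)}(8)) = 1/30240 · (3.95305e-07 − 1.27756e-06) = -2.91752e-11.
Running total after k=3: 541.221.
Correction k=4: B_{8}/8! · (f^{(7)}(48) − f^{(7)}(8)) = −1/1209600 · (3.40293e-10 − 1.02541e-09) = 5.66401e-16.

S_4 ≈ 541.221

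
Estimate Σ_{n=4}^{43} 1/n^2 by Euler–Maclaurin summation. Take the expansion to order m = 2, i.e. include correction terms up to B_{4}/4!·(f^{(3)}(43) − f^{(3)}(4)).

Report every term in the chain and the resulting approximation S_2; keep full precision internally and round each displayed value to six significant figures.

The integral term ∫_4^43 1/x^2 dx = 0.226744.
Endpoint term: (f(4) + f(43))/2 = (0.0625000 + 0.000540833)/2 = 0.0315204.
Integral + boundary = 0.258265.
k=1: B_{2}/(2)! × [f^{(1)}(43) − f^{(1)}(4)] = 1/12 × (-2.51550e-05 − (-0.0312500)) = 0.00260207.
After k=1: 0.260867.
k=2: B_{4}/(4)! × [f^{(3)}(43) − f^{(3)}(4)] = −1/720 × (-1.63256e-07 − (-0.0234375)) = -3.25519e-05.

S_2 ≈ 0.260834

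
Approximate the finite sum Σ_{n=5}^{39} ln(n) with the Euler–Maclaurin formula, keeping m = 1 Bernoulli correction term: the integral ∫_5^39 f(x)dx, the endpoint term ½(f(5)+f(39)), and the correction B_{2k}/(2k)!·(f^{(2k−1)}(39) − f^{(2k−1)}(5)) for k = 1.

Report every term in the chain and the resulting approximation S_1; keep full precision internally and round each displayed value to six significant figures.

S_1 ≈ 103.454

Integral: ∫_5^39 ln(x) dx = 100.832.
½[f(5) + f(39)] = ½[1.60944 + 3.66356] = 2.63650.
Running total after boundary: 103.468.
Correction k=1: B_{2}/2! · (f^{(1)}(39) − f^{(1)}(5)) = 1/12 · (0.0256410 − 0.200000) = -0.0145299.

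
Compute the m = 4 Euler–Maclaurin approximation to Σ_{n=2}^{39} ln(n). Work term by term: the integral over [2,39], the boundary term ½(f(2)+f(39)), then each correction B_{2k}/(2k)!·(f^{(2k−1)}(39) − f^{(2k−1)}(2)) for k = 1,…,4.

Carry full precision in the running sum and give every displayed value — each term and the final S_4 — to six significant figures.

S_4 ≈ 106.632

The integral term ∫_2^39 ln(x) dx = 104.493.
½[f(2) + f(39)] = ½[0.693147 + 3.66356] = 2.17835.
Running total after boundary: 106.671.
Correction k=1: B_{2}/2! · (f^{(1)}(39) − f^{(1)}(2)) = 1/12 · (0.0256410 − 0.500000) = -0.0395299.
Partial sum through k=1: 106.631.
Correction k=2: B_{4}/4! · (f^{(3)}(39) − f^{(3)}(2)) = −1/720 · (3.37160e-05 − 0.250000) = 0.000347175.
Partial sum through k=2: 106.632.
Correction k=3: B_{6}/6! · (f^{(5)}(39) − f^{(5)}(2)) = 1/30240 · (2.66004e-07 − 0.750000) = -2.48016e-05.
Partial sum through k=3: 106.632.
Correction k=4: B_{8}/8! · (f^{(7)}(39) − f^{(7)}(2)) = −1/1209600 · (5.24663e-09 − 5.62500) = 4.65030e-06.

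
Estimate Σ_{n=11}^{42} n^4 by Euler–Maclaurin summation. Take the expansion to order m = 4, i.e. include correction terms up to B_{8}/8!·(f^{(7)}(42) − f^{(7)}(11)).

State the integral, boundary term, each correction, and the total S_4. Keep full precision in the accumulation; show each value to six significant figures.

S_4 ≈ 2.76935e+07

∫_11^42 x^4 dx evaluates to 2.61060e+07.
Endpoint term: (f(11) + f(42))/2 = (14641.0 + 3.11170e+06)/2 = 1.56317e+06.
So far: 2.76692e+07.
Correction k=1: B_{2}/2! · (f^{(1)}(42) − f^{(1)}(11)) = 1/12 · (296352 − 5324.00) = 24252.3.
Running total after k=1: 2.76935e+07.
Correction k=2: B_{4}/4! · (f^{(3)}(42) − f^{(3)}(11)) = −1/720 · (1008.00 − 264.000) = -1.03333.
Running total after k=2: 2.76935e+07.
Correction k=3: B_{6}/6! · (f^{(5)}(42) − f^{(5)}(11)) = 1/30240 · (0.00000 − 0.00000) = 0.00000.
Running total after k=3: 2.76935e+07.
Correction k=4: B_{8}/8! · (f^{(7)}(42) − f^{(7)}(11)) = −1/1209600 · (0.00000 − 0.00000) = 0.00000.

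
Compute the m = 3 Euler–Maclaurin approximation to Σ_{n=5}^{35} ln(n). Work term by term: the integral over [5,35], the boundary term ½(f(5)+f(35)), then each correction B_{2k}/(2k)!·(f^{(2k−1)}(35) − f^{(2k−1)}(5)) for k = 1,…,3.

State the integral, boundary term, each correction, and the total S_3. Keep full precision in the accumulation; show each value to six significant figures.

∫_5^35 ln(x) dx evaluates to 86.3900.
Endpoint term: (f(5) + f(35))/2 = (1.60944 + 3.55535)/2 = 2.58239.
So far: 88.9724.
Order-1 term: 1/12 · (0.0285714 − 0.200000) = -0.0142857.
After k=1: 88.9581.
Order-2 term: −1/720 · (4.66472e-05 − 0.0160000) = 2.21574e-05.
After k=2: 88.9581.
Order-3 term: 1/30240 · (4.56952e-07 − 0.00768000) = -2.53953e-07.

S_3 ≈ 88.9581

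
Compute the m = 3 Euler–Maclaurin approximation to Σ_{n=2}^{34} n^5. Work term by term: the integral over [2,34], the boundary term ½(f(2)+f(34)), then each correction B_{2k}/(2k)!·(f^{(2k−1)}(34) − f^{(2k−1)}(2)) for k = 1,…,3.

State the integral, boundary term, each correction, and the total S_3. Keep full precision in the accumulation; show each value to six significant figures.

S_3 ≈ 2.80742e+08

Integral: ∫_2^34 x^5 dx = 2.57467e+08.
Boundary: ½(f(2) + f(34)) = ½(32.0000 + 4.54354e+07) = 2.27177e+07.
Running total after boundary: 2.80185e+08.
Correction k=1: B_{2}/2! · (f^{(1)}(34) − f^{(1)}(2)) = 1/12 · (6.68168e+06 − 80.0000) = 556800.
Partial sum through k=1: 2.80742e+08.
Correction k=2: B_{4}/4! · (f^{(3)}(34) − f^{(3)}(2)) = −1/720 · (69360.0 − 240.000) = -96.0000.
Partial sum through k=2: 2.80742e+08.
Correction k=3: B_{6}/6! · (f^{(5)}(34) − f^{(5)}(2)) = 1/30240 · (120.000 − 120.000) = 0.00000.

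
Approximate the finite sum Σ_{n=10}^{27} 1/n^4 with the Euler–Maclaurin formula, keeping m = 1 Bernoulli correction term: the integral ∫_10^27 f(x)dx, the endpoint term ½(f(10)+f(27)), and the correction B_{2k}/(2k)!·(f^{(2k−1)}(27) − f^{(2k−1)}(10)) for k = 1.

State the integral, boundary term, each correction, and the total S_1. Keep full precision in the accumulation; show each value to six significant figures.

S_1 ≈ 0.000370649

Integral: ∫_10^27 1/x^4 dx = 0.000316398.
Boundary: ½(f(10) + f(27)) = ½(0.000100000 + 1.88168e-06) = 5.09408e-05.
Running total after boundary: 0.000367339.
k=1: B_{2}/(2)! × [f^{(1)}(27) − f^{(1)}(10)] = 1/12 × (-2.78767e-07 − (-4.00000e-05)) = 3.31010e-06.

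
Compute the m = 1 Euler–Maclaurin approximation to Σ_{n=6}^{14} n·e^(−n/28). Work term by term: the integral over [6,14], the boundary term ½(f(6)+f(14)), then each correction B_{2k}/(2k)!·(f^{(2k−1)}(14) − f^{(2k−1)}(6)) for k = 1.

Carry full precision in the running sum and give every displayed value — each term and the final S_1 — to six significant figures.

S_1 ≈ 61.7355

∫_6^14 x·e^(−x/28) dx evaluates to 55.0960.
½[f(6) + f(14)] = ½[4.84271 + 8.49143] = 6.66707.
Integral + boundary = 61.7631.
Correction k=1: B_{2}/2! · (f^{(1)}(14) − f^{(1)}(6)) = 1/12 · (0.303265 − 0.634164) = -0.0275749.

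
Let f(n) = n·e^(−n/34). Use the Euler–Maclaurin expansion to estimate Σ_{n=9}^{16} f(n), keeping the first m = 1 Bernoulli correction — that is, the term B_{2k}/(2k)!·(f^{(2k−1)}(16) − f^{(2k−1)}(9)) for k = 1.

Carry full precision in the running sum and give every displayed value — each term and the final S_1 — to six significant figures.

S_1 ≈ 68.5371

The integral term ∫_9^16 x·e^(−x/34) dx = 60.1060.
Endpoint term: (f(9) + f(16))/2 = (6.90688 + 9.99416)/2 = 8.45052.
Running total after boundary: 68.5565.
k=1: B_{2}/(2)! × [f^{(1)}(16) − f^{(1)}(9)] = 1/12 × (0.330689 − 0.564288) = -0.0194666.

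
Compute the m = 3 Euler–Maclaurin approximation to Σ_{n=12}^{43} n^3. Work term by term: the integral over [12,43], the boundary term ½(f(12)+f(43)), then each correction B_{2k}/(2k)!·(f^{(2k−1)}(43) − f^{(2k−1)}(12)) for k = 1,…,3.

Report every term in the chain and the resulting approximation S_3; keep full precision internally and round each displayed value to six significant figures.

S_3 ≈ 890560

∫_12^43 x^3 dx evaluates to 849516.
½[f(12) + f(43)] = ½[1728.00 + 79507.0] = 40617.5.
Running total after boundary: 890134.
Correction k=1: B_{2}/2! · (f^{(1)}(43) − f^{(1)}(12)) = 1/12 · (5547.00 − 432.000) = 426.250.
Partial sum through k=1: 890560.
Correction k=2: B_{4}/4! · (f^{(3)}(43) − f^{(3)}(12)) = −1/720 · (6.00000 − 6.00000) = 0.00000.
Partial sum through k=2: 890560.
Correction k=3: B_{6}/6! · (f^{(5)}(43) − f^{(5)}(12)) = 1/30240 · (0.00000 − 0.00000) = 0.00000.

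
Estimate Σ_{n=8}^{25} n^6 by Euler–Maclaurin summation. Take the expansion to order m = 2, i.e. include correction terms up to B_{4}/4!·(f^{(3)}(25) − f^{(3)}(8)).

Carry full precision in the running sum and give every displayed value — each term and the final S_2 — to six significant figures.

∫_8^25 x^6 dx evaluates to 8.71631e+08.
Endpoint term: (f(8) + f(25))/2 = (262144 + 2.44141e+08)/2 = 1.22201e+08.
So far: 9.93833e+08.
Correction k=1: B_{2}/2! · (f^{(1)}(25) − f^{(1)}(8)) = 1/12 · (5.85938e+07 − 196608) = 4.86643e+06.
Partial sum through k=1: 9.98699e+08.
Correction k=2: B_{4}/4! · (f^{(3)}(25) − f^{(3)}(8)) = −1/720 · (1.87500e+06 − 61440.0) = -2518.83.

S_2 ≈ 9.98697e+08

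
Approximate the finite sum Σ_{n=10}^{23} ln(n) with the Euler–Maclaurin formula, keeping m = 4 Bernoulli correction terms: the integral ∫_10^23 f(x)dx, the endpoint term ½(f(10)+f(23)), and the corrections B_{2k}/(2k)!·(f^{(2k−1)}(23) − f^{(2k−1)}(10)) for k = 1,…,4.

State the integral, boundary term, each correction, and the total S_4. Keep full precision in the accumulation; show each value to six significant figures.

S_4 ≈ 38.8048

The integral term ∫_10^23 ln(x) dx = 36.0905.
Endpoint term: (f(10) + f(23))/2 = (2.30259 + 3.13549)/2 = 2.71904.
So far: 38.8096.
k=1: B_{2}/(2)! × [f^{(1)}(23) − f^{(1)}(10)] = 1/12 × (0.0434783 − 0.100000) = -0.00471014.
After k=1: 38.8048.
k=2: B_{4}/(4)! × [f^{(3)}(23) − f^{(3)}(10)] = −1/720 × (0.000164379 − 0.00200000) = 2.54947e-06.
After k=2: 38.8048.
k=3: B_{6}/(6)! × [f^{(5)}(23) − f^{(5)}(10)] = 1/30240 × (3.72883e-06 − 0.000240000) = -7.81320e-09.
After k=3: 38.8048.
k=4: B_{8}/(8)! × [f^{(7)}(23) − f^{(7)}(10)] = −1/1209600 × (2.11465e-07 − 7.20000e-05) = 5.93490e-11.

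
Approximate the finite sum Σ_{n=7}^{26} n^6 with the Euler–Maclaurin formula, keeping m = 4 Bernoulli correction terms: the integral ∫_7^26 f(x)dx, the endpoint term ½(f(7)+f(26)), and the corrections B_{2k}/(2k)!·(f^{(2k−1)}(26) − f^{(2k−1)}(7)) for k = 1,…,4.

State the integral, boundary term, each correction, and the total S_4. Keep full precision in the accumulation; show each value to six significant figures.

S_4 ≈ 1.30773e+09

Integral: ∫_7^26 x^6 dx = 1.14728e+09.
Endpoint term: (f(7) + f(26))/2 = (117649 + 3.08916e+08)/2 = 1.54517e+08.
Running total after boundary: 1.30180e+09.
Correction k=1: B_{2}/2! · (f^{(1)}(26) − f^{(1)}(7)) = 1/12 · (7.12883e+07 − 100842) = 5.93228e+06.
After k=1: 1.30773e+09.
Correction k=2: B_{4}/4! · (f^{(3)}(26) − f^{(3)}(7)) = −1/720 · (2.10912e+06 − 41160.0) = -2872.17.
After k=2: 1.30773e+09.
Correction k=3: B_{6}/6! · (f^{(5)}(26) − f^{(5)}(7)) = 1/30240 · (18720.0 − 5040.00) = 0.452381.
After k=3: 1.30773e+09.
Correction k=4: B_{8}/8! · (f^{(7)}(26) − f^{(7)}(7)) = −1/1209600 · (0.00000 − 0.00000) = 0.00000.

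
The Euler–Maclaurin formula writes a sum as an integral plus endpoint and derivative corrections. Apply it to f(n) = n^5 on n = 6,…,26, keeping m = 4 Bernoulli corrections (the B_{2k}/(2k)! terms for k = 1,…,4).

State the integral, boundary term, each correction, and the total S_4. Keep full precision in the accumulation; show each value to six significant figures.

∫_6^26 x^5 dx evaluates to 5.14782e+07.
½[f(6) + f(26)] = ½[7776.00 + 1.18814e+07] = 5.94458e+06.
Integral + boundary = 5.74228e+07.
k=1: B_{2}/(2)! × [f^{(1)}(26) − f^{(1)}(6)] = 1/12 × (2.28488e+06 − 6480.00) = 189867.
Running total after k=1: 5.76126e+07.
k=2: B_{4}/(4)! × [f^{(3)}(26) − f^{(3)}(6)] = −1/720 × (40560.0 − 2160.00) = -53.3333.
Running total after k=2: 5.76126e+07.
k=3: B_{6}/(6)! × [f^{(5)}(26) − f^{(5)}(6)] = 1/30240 × (120.000 − 120.000) = 0.00000.
Running total after k=3: 5.76126e+07.
k=4: B_{8}/(8)! × [f^{(7)}(26) − f^{(7)}(6)] = −1/1209600 × (0.00000 − 0.00000) = 0.00000.

S_4 ≈ 5.76126e+07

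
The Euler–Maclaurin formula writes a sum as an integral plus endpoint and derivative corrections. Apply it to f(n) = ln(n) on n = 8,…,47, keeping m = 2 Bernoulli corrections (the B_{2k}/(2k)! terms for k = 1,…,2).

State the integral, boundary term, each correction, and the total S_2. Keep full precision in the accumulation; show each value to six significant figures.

S_2 ≈ 128.278

∫_8^47 ln(x) dx evaluates to 125.321.
½[f(8) + f(47)] = ½[2.07944 + 3.85015] = 2.96479.
So far: 128.286.
Correction k=1: B_{2}/2! · (f^{(1)}(47) − f^{(1)}(8)) = 1/12 · (0.0212766 − 0.125000) = -0.00864362.
Running total after k=1: 128.278.
Correction k=2: B_{4}/4! · (f^{(3)}(47) − f^{(3)}(8)) = −1/720 · (1.92636e-05 − 0.00390625) = 5.39859e-06.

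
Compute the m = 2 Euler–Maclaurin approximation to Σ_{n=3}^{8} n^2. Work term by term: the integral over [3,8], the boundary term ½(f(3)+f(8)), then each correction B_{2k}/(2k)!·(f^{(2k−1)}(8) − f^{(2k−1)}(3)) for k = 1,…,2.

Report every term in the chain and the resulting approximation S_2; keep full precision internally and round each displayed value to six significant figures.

Integral: ∫_3^8 x^2 dx = 161.667.
½[f(3) + f(8)] = ½[9.00000 + 64.0000] = 36.5000.
So far: 198.167.
k=1: B_{2}/(2)! × [f^{(1)}(8) − f^{(1)}(3)] = 1/12 × (16.0000 − 6.00000) = 0.833333.
Partial sum through k=1: 199.000.
k=2: B_{4}/(4)! × [f^{(3)}(8) − f^{(3)}(3)] = −1/720 × (0.00000 − 0.00000) = 0.00000.

S_2 ≈ 199.000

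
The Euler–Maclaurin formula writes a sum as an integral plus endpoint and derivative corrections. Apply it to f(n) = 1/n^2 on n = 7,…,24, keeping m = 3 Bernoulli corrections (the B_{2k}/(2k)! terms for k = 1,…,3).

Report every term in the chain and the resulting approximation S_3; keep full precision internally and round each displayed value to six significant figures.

S_3 ≈ 0.112735

Integral: ∫_7^24 1/x^2 dx = 0.101190.
Endpoint term: (f(7) + f(24))/2 = (0.0204082 + 0.00173611)/2 = 0.0110721.
So far: 0.112263.
Order-1 term: 1/12 · (-0.000144676 − (-0.00583090)) = 0.000473852.
Partial sum through k=1: 0.112736.
Order-2 term: −1/720 · (-3.01408e-06 − (-0.00142798)) = -1.97911e-06.
Partial sum through k=2: 0.112734.
Order-3 term: 1/30240 · (-1.56983e-07 − (-0.000874271)) = 2.89059e-08.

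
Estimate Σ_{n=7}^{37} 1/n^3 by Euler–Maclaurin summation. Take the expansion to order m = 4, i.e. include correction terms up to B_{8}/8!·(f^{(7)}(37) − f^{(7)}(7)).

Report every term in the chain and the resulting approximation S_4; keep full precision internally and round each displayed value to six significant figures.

∫_7^37 1/x^3 dx evaluates to 0.00983885.
Endpoint term: (f(7) + f(37))/2 = (0.00291545 + 1.97422e-05)/2 = 0.00146760.
So far: 0.0113064.
Order-1 term: 1/12 · (-1.60072e-06 − (-0.00124948)) = 0.000103990.
After k=1: 0.0114104.
Order-2 term: −1/720 · (-2.33852e-08 − (-0.000509992)) = -7.08289e-07.
After k=2: 0.0114097.
Order-3 term: 1/30240 · (-7.17442e-10 − (-0.000437136)) = 1.44555e-08.
After k=3: 0.0114097.
Order-4 term: −1/1209600 · (-3.77325e-11 − (-0.000642322)) = -5.31020e-10.

S_4 ≈ 0.0114097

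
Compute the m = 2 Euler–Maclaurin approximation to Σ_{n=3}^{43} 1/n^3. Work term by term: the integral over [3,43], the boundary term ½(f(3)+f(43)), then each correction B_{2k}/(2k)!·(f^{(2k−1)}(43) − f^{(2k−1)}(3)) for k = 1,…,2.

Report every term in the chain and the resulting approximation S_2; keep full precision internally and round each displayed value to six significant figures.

The integral term ∫_3^43 1/x^3 dx = 0.0552851.
Endpoint term: (f(3) + f(43))/2 = (0.0370370 + 1.25775e-05)/2 = 0.0185248.
So far: 0.0738099.
Order-1 term: 1/12 · (-8.77501e-07 − (-0.0370370)) = 0.00308635.
Running total after k=1: 0.0768963.
Order-2 term: −1/720 · (-9.49162e-09 − (-0.0823045)) = -0.000114312.

S_2 ≈ 0.0767820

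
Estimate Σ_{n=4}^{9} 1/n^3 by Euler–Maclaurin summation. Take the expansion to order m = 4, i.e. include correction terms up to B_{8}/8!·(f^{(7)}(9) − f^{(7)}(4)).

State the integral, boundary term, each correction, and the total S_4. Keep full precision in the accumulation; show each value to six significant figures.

Integral: ∫_4^9 1/x^3 dx = 0.0250772.
Endpoint term: (f(4) + f(9))/2 = (0.0156250 + 0.00137174)/2 = 0.00849837.
Integral + boundary = 0.0335755.
k=1: B_{2}/(2)! × [f^{(1)}(9) − f^{(1)}(4)] = 1/12 × (-0.000457247 − (-0.0117188)) = 0.000938459.
Partial sum through k=1: 0.0345140.
k=2: B_{4}/(4)! × [f^{(3)}(9) − f^{(3)}(4)] = −1/720 × (-0.000112901 − (-0.0146484)) = -2.01882e-05.
Partial sum through k=2: 0.0344938.
k=3: B_{6}/(6)! × [f^{(5)}(9) − f^{(5)}(4)] = 1/30240 × (-5.85410e-05 − (-0.0384521)) = 1.26963e-06.
Partial sum through k=3: 0.0344951.
k=4: B_{8}/(8)! × [f^{(7)}(9) − f^{(7)}(4)] = −1/1209600 × (-5.20365e-05 − (-0.173035)) = -1.43008e-07.

S_4 ≈ 0.0344949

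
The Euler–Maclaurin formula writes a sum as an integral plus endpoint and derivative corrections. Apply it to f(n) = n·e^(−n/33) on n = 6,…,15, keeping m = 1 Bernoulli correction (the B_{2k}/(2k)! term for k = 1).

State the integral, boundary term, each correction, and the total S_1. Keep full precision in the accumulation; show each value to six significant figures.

∫_6^15 x·e^(−x/33) dx evaluates to 67.6175.
½[f(6) + f(15)] = ½[5.00252 + 9.52105] = 7.26178.
Running total after boundary: 74.8793.
Order-1 term: 1/12 · (0.346220 − 0.682161) = -0.0279951.

S_1 ≈ 74.8513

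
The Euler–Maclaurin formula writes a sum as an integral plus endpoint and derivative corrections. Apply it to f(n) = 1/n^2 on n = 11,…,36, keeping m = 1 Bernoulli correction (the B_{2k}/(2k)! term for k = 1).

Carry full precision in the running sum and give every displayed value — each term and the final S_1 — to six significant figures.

S_1 ≈ 0.0677710

Integral: ∫_11^36 1/x^2 dx = 0.0631313.
Endpoint term: (f(11) + f(36))/2 = (0.00826446 + 0.000771605)/2 = 0.00451803.
So far: 0.0676493.
k=1: B_{2}/(2)! × [f^{(1)}(36) − f^{(1)}(11)] = 1/12 × (-4.28669e-05 − (-0.00150263)) = 0.000121647.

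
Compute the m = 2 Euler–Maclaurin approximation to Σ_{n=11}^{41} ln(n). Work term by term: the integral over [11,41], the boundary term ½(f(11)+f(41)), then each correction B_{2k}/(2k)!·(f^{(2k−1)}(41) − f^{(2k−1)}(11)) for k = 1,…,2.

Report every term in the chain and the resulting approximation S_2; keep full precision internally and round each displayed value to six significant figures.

S_2 ≈ 98.9298

Integral: ∫_11^41 ln(x) dx = 95.8796.
Boundary: ½(f(11) + f(41)) = ½(2.39790 + 3.71357) = 3.05573.
Running total after boundary: 98.9353.
k=1: B_{2}/(2)! × [f^{(1)}(41) − f^{(1)}(11)] = 1/12 × (0.0243902 − 0.0909091) = -0.00554324.
After k=1: 98.9298.
k=2: B_{4}/(4)! × [f^{(3)}(41) − f^{(3)}(11)] = −1/720 × (2.90187e-05 − 0.00150263) = 2.04668e-06.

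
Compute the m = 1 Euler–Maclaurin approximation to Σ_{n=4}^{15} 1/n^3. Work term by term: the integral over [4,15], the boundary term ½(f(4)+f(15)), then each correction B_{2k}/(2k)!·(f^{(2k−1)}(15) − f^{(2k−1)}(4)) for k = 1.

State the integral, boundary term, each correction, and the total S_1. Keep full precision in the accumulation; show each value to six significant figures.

S_1 ≈ 0.0379601

Integral: ∫_4^15 1/x^3 dx = 0.0290278.
Boundary: ½(f(4) + f(15)) = ½(0.0156250 + 0.000296296) = 0.00796065.
So far: 0.0369884.
k=1: B_{2}/(2)! × [f^{(1)}(15) − f^{(1)}(4)] = 1/12 × (-5.92593e-05 − (-0.0117188)) = 0.000971624.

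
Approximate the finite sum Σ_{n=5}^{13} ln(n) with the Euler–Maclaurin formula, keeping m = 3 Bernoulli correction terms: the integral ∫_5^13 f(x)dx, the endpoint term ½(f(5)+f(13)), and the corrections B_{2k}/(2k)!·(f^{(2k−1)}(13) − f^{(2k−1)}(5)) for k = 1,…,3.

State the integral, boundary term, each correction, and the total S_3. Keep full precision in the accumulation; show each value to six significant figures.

Integral: ∫_5^13 ln(x) dx = 17.2972.
Boundary: ½(f(5) + f(13)) = ½(1.60944 + 2.56495) = 2.08719.
So far: 19.3843.
Order-1 term: 1/12 · (0.0769231 − 0.200000) = -0.0102564.
After k=1: 19.3741.
Order-2 term: −1/720 · (0.000910332 − 0.0160000) = 2.09579e-05.
After k=2: 19.3741.
Order-3 term: 1/30240 · (6.46390e-05 − 0.00768000) = -2.51831e-07.

S_3 ≈ 19.3741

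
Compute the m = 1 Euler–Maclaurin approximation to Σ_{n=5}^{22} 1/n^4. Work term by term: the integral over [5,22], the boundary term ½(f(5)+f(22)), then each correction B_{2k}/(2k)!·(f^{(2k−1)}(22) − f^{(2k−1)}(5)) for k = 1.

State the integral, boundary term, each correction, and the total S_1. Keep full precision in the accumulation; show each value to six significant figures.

S_1 ≈ 0.00354410

Integral: ∫_5^22 1/x^4 dx = 0.00263536.
Endpoint term: (f(5) + f(22))/2 = (0.00160000 + 4.26883e-06)/2 = 0.000802134.
Integral + boundary = 0.00343750.
k=1: B_{2}/(2)! × [f^{(1)}(22) − f^{(1)}(5)] = 1/12 × (-7.76152e-07 − (-0.00128000)) = 0.000106602.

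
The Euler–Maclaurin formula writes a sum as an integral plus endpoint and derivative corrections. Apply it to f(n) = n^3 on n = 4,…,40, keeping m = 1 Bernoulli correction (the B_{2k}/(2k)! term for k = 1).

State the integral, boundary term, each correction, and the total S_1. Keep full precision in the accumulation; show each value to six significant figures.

S_1 ≈ 672364

Integral: ∫_4^40 x^3 dx = 639936.
Endpoint term: (f(4) + f(40))/2 = (64.0000 + 64000.0)/2 = 32032.0.
Running total after boundary: 671968.
k=1: B_{2}/(2)! × [f^{(1)}(40) − f^{(1)}(4)] = 1/12 × (4800.00 − 48.0000) = 396.000.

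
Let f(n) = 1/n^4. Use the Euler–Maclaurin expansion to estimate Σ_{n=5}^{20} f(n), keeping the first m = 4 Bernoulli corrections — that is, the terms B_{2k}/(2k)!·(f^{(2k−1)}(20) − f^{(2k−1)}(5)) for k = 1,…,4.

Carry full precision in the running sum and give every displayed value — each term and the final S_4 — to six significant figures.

S_4 ≈ 0.00353266

The integral term ∫_5^20 1/x^4 dx = 0.00262500.
Endpoint term: (f(5) + f(20))/2 = (0.00160000 + 6.25000e-06)/2 = 0.000803125.
Integral + boundary = 0.00342813.
Correction k=1: B_{2}/2! · (f^{(1)}(20) − f^{(1)}(5)) = 1/12 · (-1.25000e-06 − (-0.00128000)) = 0.000106562.
Running total after k=1: 0.00353469.
Correction k=2: B_{4}/4! · (f^{(3)}(20) − f^{(3)}(5)) = −1/720 · (-9.37500e-08 − (-0.00153600)) = -2.13320e-06.
Running total after k=2: 0.00353255.
Correction k=3: B_{6}/6! · (f^{(5)}(20) − f^{(5)}(5)) = 1/30240 · (-1.31250e-08 − (-0.00344064)) = 1.13777e-07.
Running total after k=3: 0.00353267.
Correction k=4: B_{8}/8! · (f^{(7)}(20) − f^{(7)}(5)) = −1/1209600 · (-2.95313e-09 − (-0.0123863)) = -1.02400e-08.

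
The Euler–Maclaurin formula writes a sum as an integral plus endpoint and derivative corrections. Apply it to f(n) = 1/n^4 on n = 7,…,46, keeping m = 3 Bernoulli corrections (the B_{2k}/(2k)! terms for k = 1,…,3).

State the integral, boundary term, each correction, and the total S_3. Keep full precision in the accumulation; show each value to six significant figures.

S_3 ≈ 0.00119639

Integral: ∫_7^46 1/x^4 dx = 0.000968393.
Boundary: ½(f(7) + f(46)) = ½(0.000416493 + 2.23341e-07) = 0.000208358.
So far: 0.00117675.
k=1: B_{2}/(2)! × [f^{(1)}(46) − f^{(1)}(7)] = 1/12 × (-1.94210e-08 − (-0.000237996)) = 1.98314e-05.
After k=1: 0.00119658.
k=2: B_{4}/(4)! × [f^{(3)}(46) − f^{(3)}(7)] = −1/720 × (-2.75345e-10 − (-0.000145712)) = -2.02377e-07.
After k=2: 0.00119638.
k=3: B_{6}/(6)! × [f^{(5)}(46) − f^{(5)}(7)] = 1/30240 × (-7.28700e-12 − (-0.000166528)) = 5.50687e-09.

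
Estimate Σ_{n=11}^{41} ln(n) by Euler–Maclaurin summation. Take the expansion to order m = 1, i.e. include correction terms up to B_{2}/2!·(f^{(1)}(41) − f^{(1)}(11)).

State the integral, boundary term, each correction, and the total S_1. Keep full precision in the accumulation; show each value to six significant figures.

∫_11^41 ln(x) dx evaluates to 95.8796.
Boundary: ½(f(11) + f(41)) = ½(2.39790 + 3.71357) = 3.05573.
So far: 98.9353.
Correction k=1: B_{2}/2! · (f^{(1)}(41) − f^{(1)}(11)) = 1/12 · (0.0243902 − 0.0909091) = -0.00554324.

S_1 ≈ 98.9298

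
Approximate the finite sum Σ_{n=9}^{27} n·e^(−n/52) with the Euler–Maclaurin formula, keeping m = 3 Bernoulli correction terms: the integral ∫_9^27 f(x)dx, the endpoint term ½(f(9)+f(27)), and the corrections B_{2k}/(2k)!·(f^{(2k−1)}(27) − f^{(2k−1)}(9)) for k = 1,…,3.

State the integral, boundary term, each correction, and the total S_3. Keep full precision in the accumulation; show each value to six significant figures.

Integral: ∫_9^27 x·e^(−x/52) dx = 223.713.
Endpoint term: (f(9) + f(27))/2 = (7.56966 + 16.0644)/2 = 11.8170.
Integral + boundary = 235.530.
Correction k=1: B_{2}/2! · (f^{(1)}(27) − f^{(1)}(9)) = 1/12 · (0.286047 − 0.695503) = -0.0341213.
After k=1: 235.496.
Correction k=2: B_{4}/4! · (f^{(3)}(27) − f^{(3)}(9)) = −1/720 · (0.000545859 − 0.000879308) = 4.63123e-07.
After k=2: 235.496.
Correction k=3: B_{6}/6! · (f^{(5)}(27) − f^{(5)}(9)) = 1/30240 · (3.64620e-07 − 5.55253e-07) = -6.30400e-12.

S_3 ≈ 235.496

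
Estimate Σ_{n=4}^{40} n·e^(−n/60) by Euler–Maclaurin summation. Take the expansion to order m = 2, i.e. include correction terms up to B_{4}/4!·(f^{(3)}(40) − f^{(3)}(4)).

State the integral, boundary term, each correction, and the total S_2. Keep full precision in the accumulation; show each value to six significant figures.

Integral: ∫_4^40 x·e^(−x/60) dx = 511.844.
Endpoint term: (f(4) + f(40))/2 = (3.74203 + 20.5367)/2 = 12.1394.
So far: 523.983.
k=1: B_{2}/(2)! × [f^{(1)}(40) − f^{(1)}(4)] = 1/12 × (0.171139 − 0.873140) = -0.0585001.
After k=1: 523.925.
k=2: B_{4}/(4)! × [f^{(3)}(40) − f^{(3)}(4)] = −1/720 × (0.000332770 − 0.000762265) = 5.96520e-07.

S_2 ≈ 523.925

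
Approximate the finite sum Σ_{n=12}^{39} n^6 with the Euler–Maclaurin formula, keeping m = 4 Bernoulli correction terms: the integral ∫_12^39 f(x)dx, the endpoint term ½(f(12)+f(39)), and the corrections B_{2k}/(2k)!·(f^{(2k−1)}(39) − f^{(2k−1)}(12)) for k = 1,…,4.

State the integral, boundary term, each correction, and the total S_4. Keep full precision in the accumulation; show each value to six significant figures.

Integral: ∫_12^39 x^6 dx = 1.95993e+10.
½[f(12) + f(39)] = ½[2.98598e+06 + 3.51874e+09] = 1.76086e+09.
So far: 2.13602e+10.
Correction k=1: B_{2}/2! · (f^{(1)}(39) − f^{(1)}(12)) = 1/12 · (5.41345e+08 − 1.49299e+06) = 4.49877e+07.
After k=1: 2.14052e+10.
Correction k=2: B_{4}/4! · (f^{(3)}(39) − f^{(3)}(12)) = −1/720 · (7.11828e+06 − 207360) = -9598.50.
After k=2: 2.14052e+10.
Correction k=3: B_{6}/6! · (f^{(5)}(39) − f^{(5)}(12)) = 1/30240 · (28080.0 − 8640.00) = 0.642857.
After k=3: 2.14052e+10.
Correction k=4: B_{8}/8! · (f^{(7)}(39) − f^{(7)}(12)) = −1/1209600 · (0.00000 − 0.00000) = 0.00000.

S_4 ≈ 2.14052e+10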